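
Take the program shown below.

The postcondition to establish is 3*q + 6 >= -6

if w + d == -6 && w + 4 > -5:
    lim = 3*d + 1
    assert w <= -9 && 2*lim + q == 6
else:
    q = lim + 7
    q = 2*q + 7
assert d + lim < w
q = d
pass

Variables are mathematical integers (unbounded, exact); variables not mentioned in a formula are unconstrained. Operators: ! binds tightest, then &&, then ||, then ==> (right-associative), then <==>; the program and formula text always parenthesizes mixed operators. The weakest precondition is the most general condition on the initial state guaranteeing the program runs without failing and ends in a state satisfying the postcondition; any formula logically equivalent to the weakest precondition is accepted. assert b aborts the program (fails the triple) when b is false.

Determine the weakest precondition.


Working backward. After the program, the postcondition 3*q + 6 >= -6 must hold; in canonical form it is 3*q >= -12.
Before skip: 3*q >= -12
Before q := d: 3*d >= -12
Before assert d + lim < w: d + lim < w && 3*d >= -12
Then branch requires w <= -9 && 6*d + q == 4 && 4*d < w - 1 && 3*d >= -12; else branch requires d + lim < w && 3*d >= -12.
Before the if: ((d + w == -6 && w > -9) ==> (w <= -9 && 6*d + q == 4 && 4*d < w - 1 && 3*d >= -12)) && ((!(d + w == -6 && w > -9)) ==> (d + lim < w && 3*d >= -12))
Answer: WP = ((d + w == -6 && w > -9) ==> (w <= -9 && 6*d + q == 4 && 4*d < w - 1 && 3*d >= -12)) && ((!(d + w == -6 && w > -9)) ==> (d + lim < w && 3*d >= -12))


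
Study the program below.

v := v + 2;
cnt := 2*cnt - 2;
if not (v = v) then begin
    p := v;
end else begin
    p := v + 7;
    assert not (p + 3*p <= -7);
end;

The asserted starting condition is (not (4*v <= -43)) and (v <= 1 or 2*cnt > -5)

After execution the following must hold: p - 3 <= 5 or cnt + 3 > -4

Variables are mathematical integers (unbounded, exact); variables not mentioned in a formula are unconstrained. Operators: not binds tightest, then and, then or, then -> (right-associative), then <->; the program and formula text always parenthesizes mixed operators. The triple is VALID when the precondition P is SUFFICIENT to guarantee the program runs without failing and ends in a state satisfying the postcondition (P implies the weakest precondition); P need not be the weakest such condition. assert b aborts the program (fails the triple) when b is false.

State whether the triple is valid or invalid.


Working backward. After the program, the postcondition p - 3 <= 5 or cnt + 3 > -4 must hold; in canonical form it is p <= 8 or cnt > -7.
Then branch requires v <= 8 or cnt > -7; else branch requires (not (4*v <= -35)) and (v <= 1 or cnt > -7).
Before the if: (not (4*v <= -35)) and (v <= 1 or cnt > -7)
Before cnt := 2*cnt - 2: (not (4*v <= -35)) and (v <= 1 or 2*cnt > -5)
Before v := v + 2: (not (4*v <= -43)) and (v <= -1 or 2*cnt > -5)
The weakest precondition is (not (4*v <= -43)) and (v <= -1 or 2*cnt > -5).
Check whether (not (4*v <= -43)) and (v <= 1 or 2*cnt > -5) implies it.
Countermodel: at the initial state cnt = -3, v = 0, the precondition holds but the weakest precondition fails.
Answer: invalid


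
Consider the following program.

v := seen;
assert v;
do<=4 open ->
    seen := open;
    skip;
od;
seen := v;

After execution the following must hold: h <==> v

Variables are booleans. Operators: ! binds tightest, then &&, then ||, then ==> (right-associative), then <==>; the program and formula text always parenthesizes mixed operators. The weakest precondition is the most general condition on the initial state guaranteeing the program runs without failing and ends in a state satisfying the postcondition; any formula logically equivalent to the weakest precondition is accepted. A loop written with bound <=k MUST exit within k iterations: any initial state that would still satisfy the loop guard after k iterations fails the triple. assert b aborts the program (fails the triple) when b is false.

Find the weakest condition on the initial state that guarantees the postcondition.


Working backward. After the program, h <==> v must hold.
Before seen := v: h <==> v
Before the loop (bound <=4), unroll the exhaustion recursion (WP_0 = exit-now case; WP_j = one more guarded iteration, up to j = 4):
  WP_0: (!open) && (h <==> v)
  WP_1: (open ==> ((!open) && (h <==> v))) && ((!open) ==> (h <==> v))
  WP_2: (open ==> ((open ==> ((!open) && (h <==> v))) && ((!open) ==> (h <==> v)))) && ((!open) ==> (h <==> v))
  WP_3: (open ==> ((open ==> ((open ==> ((!open) && (h <==> v))) && ((!open) ==> (h <==> v)))) && ((!open) ==> (h <==> v)))) && ((!open) ==> (h <==> v))
  WP_4: (open ==> ((open ==> ((open ==> ((open ==> ((!open) && (h <==> v))) && ((!open) ==> (h <==> v)))) && ((!open) ==> (h <==> v)))) && ((!open) ==> (h <==> v)))) && ((!open) ==> (h <==> v))
So before the loop: (open ==> ((open ==> ((open ==> ((open ==> ((!open) && (h <==> v))) && ((!open) ==> (h <==> v)))) && ((!open) ==> (h <==> v)))) && ((!open) ==> (h <==> v)))) && ((!open) ==> (h <==> v))
Before assert v: v && (open ==> ((open ==> ((open ==> ((open ==> ((!open) && (h <==> v))) && ((!open) ==> (h <==> v)))) && ((!open) ==> (h <==> v)))) && ((!open) ==> (h <==> v)))) && ((!open) ==> (h <==> v))
Before v := seen: seen && (open ==> ((open ==> ((open ==> ((open ==> ((!open) && (h <==> seen))) && ((!open) ==> (h <==> seen)))) && ((!open) ==> (h <==> seen)))) && ((!open) ==> (h <==> seen)))) && ((!open) ==> (h <==> seen))
Answer: WP = seen && (open ==> ((open ==> ((open ==> ((open ==> ((!open) && (h <==> seen))) && ((!open) ==> (h <==> seen)))) && ((!open) ==> (h <==> seen)))) && ((!open) ==> (h <==> seen)))) && ((!open) ==> (h <==> seen))


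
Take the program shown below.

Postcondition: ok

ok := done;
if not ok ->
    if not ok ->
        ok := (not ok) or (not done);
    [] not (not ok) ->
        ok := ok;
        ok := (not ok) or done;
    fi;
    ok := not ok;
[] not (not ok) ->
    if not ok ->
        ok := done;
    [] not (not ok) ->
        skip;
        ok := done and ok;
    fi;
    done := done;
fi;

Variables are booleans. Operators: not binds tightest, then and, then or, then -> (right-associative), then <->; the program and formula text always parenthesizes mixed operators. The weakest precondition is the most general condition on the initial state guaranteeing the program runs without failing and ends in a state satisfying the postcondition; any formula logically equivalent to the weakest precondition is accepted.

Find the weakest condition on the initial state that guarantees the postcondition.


Working backward. After the program, ok must hold.
Then branch requires ((not ok) -> (not ((not ok) or (not done)))) and (ok -> (not ((not ok) or done))); else branch requires ((not ok) -> done) and (ok -> (done and ok)).
Before the if: ((not ok) -> (((not ok) -> (not ((not ok) or (not done)))) and (ok -> (not ((not ok) or done))))) and (ok -> (((not ok) -> done) and (ok -> (done and ok))))
Before ok := done: ((not done) -> (((not done) -> done) and (not done))) and (done -> ((not done) -> done))
Answer: WP = ((not done) -> (((not done) -> done) and (not done))) and (done -> ((not done) -> done))


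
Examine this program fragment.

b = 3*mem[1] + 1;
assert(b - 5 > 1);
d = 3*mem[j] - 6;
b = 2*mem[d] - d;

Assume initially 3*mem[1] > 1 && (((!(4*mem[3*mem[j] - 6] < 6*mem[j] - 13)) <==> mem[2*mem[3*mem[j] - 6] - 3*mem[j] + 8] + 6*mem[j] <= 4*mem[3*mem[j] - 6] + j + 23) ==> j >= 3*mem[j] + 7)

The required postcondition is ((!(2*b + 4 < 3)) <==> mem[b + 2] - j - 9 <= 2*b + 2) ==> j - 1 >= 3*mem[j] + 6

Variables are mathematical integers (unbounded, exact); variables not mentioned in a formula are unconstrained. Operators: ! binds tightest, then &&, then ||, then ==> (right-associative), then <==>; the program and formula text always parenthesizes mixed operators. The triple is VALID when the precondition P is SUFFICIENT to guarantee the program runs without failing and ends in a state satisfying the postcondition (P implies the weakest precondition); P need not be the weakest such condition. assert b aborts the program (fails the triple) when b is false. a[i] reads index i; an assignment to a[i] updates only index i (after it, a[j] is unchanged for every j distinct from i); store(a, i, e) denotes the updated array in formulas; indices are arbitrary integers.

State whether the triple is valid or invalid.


Working backward. After the program, the postcondition ((!(2*b + 4 < 3)) <==> mem[b + 2] - j - 9 <= 2*b + 2) ==> j - 1 >= 3*mem[j] + 6 must hold; in canonical form it is ((!(2*b < -1)) <==> mem[b + 2] <= 2*b + j + 11) ==> j >= 3*mem[j] + 7.
Before b := 2*mem[d] - d: ((!(4*mem[d] < 2*d - 1)) <==> mem[2*mem[d] - d + 2] + 2*d <= 4*mem[d] + j + 11) ==> j >= 3*mem[j] + 7
Before d := 3*mem[j] - 6: ((!(4*mem[3*mem[j] - 6] < 6*mem[j] - 13)) <==> mem[2*mem[3*mem[j] - 6] - 3*mem[j] + 8] + 6*mem[j] <= 4*mem[3*mem[j] - 6] + j + 23) ==> j >= 3*mem[j] + 7
Before assert b - 5 > 1: b > 6 && (((!(4*mem[3*mem[j] - 6] < 6*mem[j] - 13)) <==> mem[2*mem[3*mem[j] - 6] - 3*mem[j] + 8] + 6*mem[j] <= 4*mem[3*mem[j] - 6] + j + 23) ==> j >= 3*mem[j] + 7)
Before b := 3*mem[1] + 1: 3*mem[1] > 5 && (((!(4*mem[3*mem[j] - 6] < 6*mem[j] - 13)) <==> mem[2*mem[3*mem[j] - 6] - 3*mem[j] + 8] + 6*mem[j] <= 4*mem[3*mem[j] - 6] + j + 23) ==> j >= 3*mem[j] + 7)
The weakest precondition is 3*mem[1] > 5 && (((!(4*mem[3*mem[j] - 6] < 6*mem[j] - 13)) <==> mem[2*mem[3*mem[j] - 6] - 3*mem[j] + 8] + 6*mem[j] <= 4*mem[3*mem[j] - 6] + j + 23) ==> j >= 3*mem[j] + 7).
Check whether 3*mem[1] > 1 && (((!(4*mem[3*mem[j] - 6] < 6*mem[j] - 13)) <==> mem[2*mem[3*mem[j] - 6] - 3*mem[j] + 8] + 6*mem[j] <= 4*mem[3*mem[j] - 6] + j + 23) ==> j >= 3*mem[j] + 7) implies it.
Countermodel: at the initial state j = 7040, mem = {[-6] = 15215, [1] = 1, [7040] = 0, [30438] = 67924, elsewhere 1}, the precondition holds but the weakest precondition fails.
Answer: invalid


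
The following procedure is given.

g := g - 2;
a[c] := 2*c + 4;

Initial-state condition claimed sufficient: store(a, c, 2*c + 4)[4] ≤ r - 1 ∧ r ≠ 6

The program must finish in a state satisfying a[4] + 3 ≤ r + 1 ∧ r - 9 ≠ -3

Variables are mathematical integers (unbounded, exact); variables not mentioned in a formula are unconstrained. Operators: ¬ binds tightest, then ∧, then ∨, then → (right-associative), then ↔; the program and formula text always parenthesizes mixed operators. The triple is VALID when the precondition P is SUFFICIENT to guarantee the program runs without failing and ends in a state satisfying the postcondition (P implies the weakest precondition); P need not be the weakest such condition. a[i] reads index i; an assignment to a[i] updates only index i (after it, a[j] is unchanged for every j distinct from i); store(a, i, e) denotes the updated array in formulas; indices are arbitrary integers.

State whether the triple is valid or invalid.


Working backward. After the program, the postcondition a[4] + 3 ≤ r + 1 ∧ r - 9 ≠ -3 must hold; in canonical form it is a[4] ≤ r - 2 ∧ r ≠ 6.
Before a[c] := 2*c + 4: store(a, c, 2*c + 4)[4] ≤ r - 2 ∧ r ≠ 6
Before g := g - 2: store(a, c, 2*c + 4)[4] ≤ r - 2 ∧ r ≠ 6
The weakest precondition is store(a, c, 2*c + 4)[4] ≤ r - 2 ∧ r ≠ 6.
Check whether store(a, c, 2*c + 4)[4] ≤ r - 1 ∧ r ≠ 6 implies it.
Countermodel: at the initial state a = {[-15521] = 2, [4] = -1, elsewhere 2}, c = -15521, r = 0, the precondition holds but the weakest precondition fails.
Answer: invalid


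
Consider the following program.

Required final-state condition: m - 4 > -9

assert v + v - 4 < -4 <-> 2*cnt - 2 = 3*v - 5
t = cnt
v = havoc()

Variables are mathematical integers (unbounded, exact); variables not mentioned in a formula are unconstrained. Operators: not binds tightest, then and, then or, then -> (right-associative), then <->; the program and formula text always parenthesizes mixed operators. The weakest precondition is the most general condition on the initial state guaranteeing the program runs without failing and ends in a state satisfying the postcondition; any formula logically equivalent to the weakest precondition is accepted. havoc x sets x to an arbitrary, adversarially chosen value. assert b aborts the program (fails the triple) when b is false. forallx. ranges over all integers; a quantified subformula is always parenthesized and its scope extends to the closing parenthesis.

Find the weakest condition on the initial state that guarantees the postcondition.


Working backward. After the program, the postcondition m - 4 > -9 must hold; in canonical form it is m > -5.
Before havoc v: m > -5
Before t := cnt: m > -5
Before assert v + v - 4 < -4 <-> 2*cnt - 2 = 3*v - 5: (2*v < 0 <-> 2*cnt = 3*v - 3) and m > -5
Answer: WP = (2*v < 0 <-> 2*cnt = 3*v - 3) and m > -5


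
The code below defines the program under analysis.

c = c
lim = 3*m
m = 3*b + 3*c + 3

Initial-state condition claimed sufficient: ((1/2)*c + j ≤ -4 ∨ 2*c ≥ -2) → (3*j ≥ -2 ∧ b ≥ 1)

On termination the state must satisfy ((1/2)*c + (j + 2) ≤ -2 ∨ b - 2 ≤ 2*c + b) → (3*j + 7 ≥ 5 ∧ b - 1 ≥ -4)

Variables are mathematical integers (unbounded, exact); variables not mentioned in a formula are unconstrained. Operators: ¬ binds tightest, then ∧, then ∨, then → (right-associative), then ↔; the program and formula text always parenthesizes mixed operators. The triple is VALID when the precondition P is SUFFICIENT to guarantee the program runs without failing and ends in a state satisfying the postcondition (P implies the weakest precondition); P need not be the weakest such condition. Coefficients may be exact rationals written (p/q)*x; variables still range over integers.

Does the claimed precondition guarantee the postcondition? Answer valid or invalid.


Working backward. After the program, the postcondition ((1/2)*c + (j + 2) ≤ -2 ∨ b - 2 ≤ 2*c + b) → (3*j + 7 ≥ 5 ∧ b - 1 ≥ -4) must hold; in canonical form it is ((1/2)*c + j ≤ -4 ∨ 2*c ≥ -2) → (3*j ≥ -2 ∧ b ≥ -3).
Before m := 3*b + 3*c + 3: ((1/2)*c + j ≤ -4 ∨ 2*c ≥ -2) → (3*j ≥ -2 ∧ b ≥ -3)
Before lim := 3*m: ((1/2)*c + j ≤ -4 ∨ 2*c ≥ -2) → (3*j ≥ -2 ∧ b ≥ -3)
Before c := c: ((1/2)*c + j ≤ -4 ∨ 2*c ≥ -2) → (3*j ≥ -2 ∧ b ≥ -3)
The weakest precondition is ((1/2)*c + j ≤ -4 ∨ 2*c ≥ -2) → (3*j ≥ -2 ∧ b ≥ -3).
Check whether ((1/2)*c + j ≤ -4 ∨ 2*c ≥ -2) → (3*j ≥ -2 ∧ b ≥ 1) implies it.
Every state satisfying the precondition satisfies the weakest precondition: the implication holds.
Answer: valid


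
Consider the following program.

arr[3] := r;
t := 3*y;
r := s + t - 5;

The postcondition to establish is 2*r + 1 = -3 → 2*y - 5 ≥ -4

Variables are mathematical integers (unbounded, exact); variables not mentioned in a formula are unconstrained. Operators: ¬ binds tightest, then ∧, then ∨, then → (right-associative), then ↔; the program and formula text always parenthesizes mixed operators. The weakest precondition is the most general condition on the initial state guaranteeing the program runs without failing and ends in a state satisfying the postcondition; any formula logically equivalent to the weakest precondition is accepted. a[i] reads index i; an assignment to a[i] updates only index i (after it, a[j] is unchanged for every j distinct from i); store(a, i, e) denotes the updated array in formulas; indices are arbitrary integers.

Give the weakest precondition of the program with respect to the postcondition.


Working backward. After the program, the postcondition 2*r + 1 = -3 → 2*y - 5 ≥ -4 must hold; in canonical form it is 2*r = -4 → 2*y ≥ 1.
Before r := s + t - 5: 2*s + 2*t = 6 → 2*y ≥ 1
Before t := 3*y: 2*s + 6*y = 6 → 2*y ≥ 1
Before arr[3] := r: 2*s + 6*y = 6 → 2*y ≥ 1
Answer: WP = 2*s + 6*y = 6 → 2*y ≥ 1


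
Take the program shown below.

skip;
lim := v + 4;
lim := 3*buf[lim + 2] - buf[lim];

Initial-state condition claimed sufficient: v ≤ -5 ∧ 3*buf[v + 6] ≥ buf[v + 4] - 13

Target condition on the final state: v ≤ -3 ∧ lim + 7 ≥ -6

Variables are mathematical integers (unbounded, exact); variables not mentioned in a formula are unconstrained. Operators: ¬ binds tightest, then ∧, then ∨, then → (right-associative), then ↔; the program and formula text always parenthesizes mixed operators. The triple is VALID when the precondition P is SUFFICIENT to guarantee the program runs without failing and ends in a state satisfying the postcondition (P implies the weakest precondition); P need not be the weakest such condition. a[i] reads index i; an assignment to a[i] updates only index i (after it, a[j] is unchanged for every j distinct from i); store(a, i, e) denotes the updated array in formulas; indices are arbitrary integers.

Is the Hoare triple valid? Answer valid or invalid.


Working backward. After the program, the postcondition v ≤ -3 ∧ lim + 7 ≥ -6 must hold; in canonical form it is v ≤ -3 ∧ lim ≥ -13.
Before lim := 3*buf[lim + 2] - buf[lim]: v ≤ -3 ∧ 3*buf[lim + 2] ≥ buf[lim] - 13
Before lim := v + 4: v ≤ -3 ∧ 3*buf[v + 6] ≥ buf[v + 4] - 13
Before skip: v ≤ -3 ∧ 3*buf[v + 6] ≥ buf[v + 4] - 13
The weakest precondition is v ≤ -3 ∧ 3*buf[v + 6] ≥ buf[v + 4] - 13.
Check whether v ≤ -5 ∧ 3*buf[v + 6] ≥ buf[v + 4] - 13 implies it.
Every state satisfying the precondition satisfies the weakest precondition: the implication holds.
Answer: valid


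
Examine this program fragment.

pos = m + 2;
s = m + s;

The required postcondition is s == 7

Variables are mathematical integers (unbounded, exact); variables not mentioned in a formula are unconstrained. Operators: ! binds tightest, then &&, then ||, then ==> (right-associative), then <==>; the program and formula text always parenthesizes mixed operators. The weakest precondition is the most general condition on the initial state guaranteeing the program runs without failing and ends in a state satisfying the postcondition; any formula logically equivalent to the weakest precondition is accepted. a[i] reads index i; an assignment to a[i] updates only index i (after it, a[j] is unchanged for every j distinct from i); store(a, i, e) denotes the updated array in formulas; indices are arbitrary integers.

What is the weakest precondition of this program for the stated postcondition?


Working backward. After the program, s == 7 must hold.
Before s := m + s: m + s == 7
Before pos := m + 2: m + s == 7
Answer: WP = m + s == 7


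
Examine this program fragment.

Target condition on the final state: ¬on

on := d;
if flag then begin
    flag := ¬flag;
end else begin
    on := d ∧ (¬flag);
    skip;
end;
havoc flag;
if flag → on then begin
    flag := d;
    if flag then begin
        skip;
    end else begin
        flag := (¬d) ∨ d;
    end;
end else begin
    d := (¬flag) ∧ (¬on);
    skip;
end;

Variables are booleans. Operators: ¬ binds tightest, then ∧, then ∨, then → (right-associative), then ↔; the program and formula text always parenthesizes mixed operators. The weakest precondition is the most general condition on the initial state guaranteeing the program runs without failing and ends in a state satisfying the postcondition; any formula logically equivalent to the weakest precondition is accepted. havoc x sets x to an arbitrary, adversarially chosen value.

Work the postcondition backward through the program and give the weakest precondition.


Working backward. After the program, ¬on must hold.
Then branch requires (d → (¬on)) ∧ ((¬d) → (¬on)); else branch requires ¬on.
Before the if: ((flag → on) → ((d → (¬on)) ∧ ((¬d) → (¬on)))) ∧ ((¬(flag → on)) → (¬on))
Before havoc flag: (on → ((d → (¬on)) ∧ ((¬d) → (¬on)))) ∧ (d → (¬on)) ∧ ((¬d) → (¬on))
Then branch requires (on → ((d → (¬on)) ∧ ((¬d) → (¬on)))) ∧ (d → (¬on)) ∧ ((¬d) → (¬on)); else branch requires ((d ∧ (¬flag)) → ((d → (¬(d ∧ (¬flag)))) ∧ ((¬d) → (¬(d ∧ (¬flag)))))) ∧ (d → (¬(d ∧ (¬flag)))) ∧ ((¬d) → (¬(d ∧ (¬flag)))).
Before the if: (flag → ((on → ((d → (¬on)) ∧ ((¬d) → (¬on)))) ∧ (d → (¬on)) ∧ ((¬d) → (¬on)))) ∧ ((¬flag) → (((d ∧ (¬flag)) → ((d → (¬(d ∧ (¬flag)))) ∧ ((¬d) → (¬(d ∧ (¬flag)))))) ∧ (d → (¬(d ∧ (¬flag)))) ∧ ((¬d) → (¬(d ∧ (¬flag))))))
Before on := d: (flag → ((d → (d → (¬d))) ∧ (d → (¬d)))) ∧ ((¬flag) → (((d ∧ (¬flag)) → ((d → (¬(d ∧ (¬flag)))) ∧ ((¬d) → (¬(d ∧ (¬flag)))))) ∧ (d → (¬(d ∧ (¬flag)))) ∧ ((¬d) → (¬(d ∧ (¬flag))))))
Answer: WP = (flag → ((d → (d → (¬d))) ∧ (d → (¬d)))) ∧ ((¬flag) → (((d ∧ (¬flag)) → ((d → (¬(d ∧ (¬flag)))) ∧ ((¬d) → (¬(d ∧ (¬flag)))))) ∧ (d → (¬(d ∧ (¬flag)))) ∧ ((¬d) → (¬(d ∧ (¬flag))))))


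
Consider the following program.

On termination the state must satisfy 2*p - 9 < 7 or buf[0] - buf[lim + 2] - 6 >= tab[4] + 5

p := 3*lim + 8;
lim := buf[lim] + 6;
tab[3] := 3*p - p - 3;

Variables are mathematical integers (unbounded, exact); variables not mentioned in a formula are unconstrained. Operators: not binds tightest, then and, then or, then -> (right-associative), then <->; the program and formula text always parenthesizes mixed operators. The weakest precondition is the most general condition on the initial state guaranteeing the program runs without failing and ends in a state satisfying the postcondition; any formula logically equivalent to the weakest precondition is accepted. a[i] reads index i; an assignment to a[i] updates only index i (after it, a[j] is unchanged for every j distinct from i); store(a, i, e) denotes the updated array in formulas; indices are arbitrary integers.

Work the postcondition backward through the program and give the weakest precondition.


Working backward. After the program, the postcondition 2*p - 9 < 7 or buf[0] - buf[lim + 2] - 6 >= tab[4] + 5 must hold; in canonical form it is 2*p < 16 or buf[0] >= buf[lim + 2] + tab[4] + 11.
Before tab[3] := 3*p - p - 3: 2*p < 16 or buf[0] >= buf[lim + 2] + tab[4] + 11
Before lim := buf[lim] + 6: 2*p < 16 or buf[0] >= buf[buf[lim] + 8] + tab[4] + 11
Before p := 3*lim + 8: 6*lim < 0 or buf[0] >= buf[buf[lim] + 8] + tab[4] + 11
Answer: WP = 6*lim < 0 or buf[0] >= buf[buf[lim] + 8] + tab[4] + 11


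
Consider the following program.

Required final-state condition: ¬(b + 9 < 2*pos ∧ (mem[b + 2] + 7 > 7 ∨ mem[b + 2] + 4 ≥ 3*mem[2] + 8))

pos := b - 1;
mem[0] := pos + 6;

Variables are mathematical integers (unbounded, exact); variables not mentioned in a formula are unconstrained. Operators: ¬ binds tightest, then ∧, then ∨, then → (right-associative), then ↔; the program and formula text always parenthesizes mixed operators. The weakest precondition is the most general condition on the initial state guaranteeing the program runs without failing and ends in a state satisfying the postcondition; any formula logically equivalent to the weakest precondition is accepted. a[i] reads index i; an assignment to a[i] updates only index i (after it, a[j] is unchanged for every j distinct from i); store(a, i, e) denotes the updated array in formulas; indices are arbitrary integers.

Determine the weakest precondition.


Working backward. After the program, the postcondition ¬(b + 9 < 2*pos ∧ (mem[b + 2] + 7 > 7 ∨ mem[b + 2] + 4 ≥ 3*mem[2] + 8)) must hold; in canonical form it is ¬(b < 2*pos - 9 ∧ (mem[b + 2] > 0 ∨ mem[b + 2] ≥ 3*mem[2] + 4)).
Before mem[0] := pos + 6: ¬(b < 2*pos - 9 ∧ (store(mem, 0, pos + 6)[b + 2] > 0 ∨ store(mem, 0, pos + 6)[b + 2] ≥ 3*mem[2] + 4))
Before pos := b - 1: ¬(b > 11 ∧ (store(mem, 0, b + 5)[b + 2] > 0 ∨ store(mem, 0, b + 5)[b + 2] ≥ 3*mem[2] + 4))
Answer: WP = ¬(b > 11 ∧ (store(mem, 0, b + 5)[b + 2] > 0 ∨ store(mem, 0, b + 5)[b + 2] ≥ 3*mem[2] + 4))


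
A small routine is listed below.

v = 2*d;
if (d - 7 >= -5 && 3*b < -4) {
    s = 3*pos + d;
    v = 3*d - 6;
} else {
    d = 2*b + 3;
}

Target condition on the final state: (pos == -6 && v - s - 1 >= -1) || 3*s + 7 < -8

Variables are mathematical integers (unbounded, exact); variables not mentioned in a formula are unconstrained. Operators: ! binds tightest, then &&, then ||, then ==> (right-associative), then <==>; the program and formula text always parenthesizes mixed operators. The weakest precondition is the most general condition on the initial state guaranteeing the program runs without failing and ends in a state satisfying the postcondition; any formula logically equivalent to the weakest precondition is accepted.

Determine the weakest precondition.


Working backward. After the program, the postcondition (pos == -6 && v - s - 1 >= -1) || 3*s + 7 < -8 must hold; in canonical form it is (pos == -6 && v >= s) || 3*s < -15.
Then branch requires (pos == -6 && 2*d >= 3*pos + 6) || 3*d + 9*pos < -15; else branch requires (pos == -6 && v >= s) || 3*s < -15.
Before the if: ((d >= 2 && 3*b < -4) ==> ((pos == -6 && 2*d >= 3*pos + 6) || 3*d + 9*pos < -15)) && ((!(d >= 2 && 3*b < -4)) ==> ((pos == -6 && v >= s) || 3*s < -15))
Before v := 2*d: ((d >= 2 && 3*b < -4) ==> ((pos == -6 && 2*d >= 3*pos + 6) || 3*d + 9*pos < -15)) && ((!(d >= 2 && 3*b < -4)) ==> ((pos == -6 && 2*d >= s) || 3*s < -15))
Answer: WP = ((d >= 2 && 3*b < -4) ==> ((pos == -6 && 2*d >= 3*pos + 6) || 3*d + 9*pos < -15)) && ((!(d >= 2 && 3*b < -4)) ==> ((pos == -6 && 2*d >= s) || 3*s < -15))


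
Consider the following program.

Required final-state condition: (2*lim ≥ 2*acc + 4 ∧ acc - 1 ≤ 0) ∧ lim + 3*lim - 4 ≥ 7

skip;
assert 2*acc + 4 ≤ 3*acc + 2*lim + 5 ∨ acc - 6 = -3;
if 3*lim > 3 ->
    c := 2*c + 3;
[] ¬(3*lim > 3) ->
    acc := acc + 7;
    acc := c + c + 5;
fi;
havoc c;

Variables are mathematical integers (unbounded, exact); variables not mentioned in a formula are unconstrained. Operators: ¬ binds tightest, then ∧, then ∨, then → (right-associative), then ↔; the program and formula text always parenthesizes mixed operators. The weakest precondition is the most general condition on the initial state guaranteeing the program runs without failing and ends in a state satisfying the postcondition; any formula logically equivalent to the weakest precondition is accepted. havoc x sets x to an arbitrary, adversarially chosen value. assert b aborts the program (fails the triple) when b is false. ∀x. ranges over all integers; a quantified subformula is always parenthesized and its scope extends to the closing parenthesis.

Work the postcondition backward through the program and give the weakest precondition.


Working backward. After the program, the postcondition (2*lim ≥ 2*acc + 4 ∧ acc - 1 ≤ 0) ∧ lim + 3*lim - 4 ≥ 7 must hold; in canonical form it is 2*lim ≥ 2*acc + 4 ∧ acc ≤ 1 ∧ 4*lim ≥ 11.
Before havoc c: 2*lim ≥ 2*acc + 4 ∧ acc ≤ 1 ∧ 4*lim ≥ 11
Then branch requires 2*lim ≥ 2*acc + 4 ∧ acc ≤ 1 ∧ 4*lim ≥ 11; else branch requires 2*lim ≥ 4*c + 14 ∧ 2*c ≤ -4 ∧ 4*lim ≥ 11.
Before the if: (3*lim > 3 → (2*lim ≥ 2*acc + 4 ∧ acc ≤ 1 ∧ 4*lim ≥ 11)) ∧ ((¬(3*lim > 3)) → (2*lim ≥ 4*c + 14 ∧ 2*c ≤ -4 ∧ 4*lim ≥ 11))
Before assert 2*acc + 4 ≤ 3*acc + 2*lim + 5 ∨ acc - 6 = -3: (acc + 2*lim ≥ -1 ∨ acc = 3) ∧ (3*lim > 3 → (2*lim ≥ 2*acc + 4 ∧ acc ≤ 1 ∧ 4*lim ≥ 11)) ∧ ((¬(3*lim > 3)) → (2*lim ≥ 4*c + 14 ∧ 2*c ≤ -4 ∧ 4*lim ≥ 11))
Before skip: (acc + 2*lim ≥ -1 ∨ acc = 3) ∧ (3*lim > 3 → (2*lim ≥ 2*acc + 4 ∧ acc ≤ 1 ∧ 4*lim ≥ 11)) ∧ ((¬(3*lim > 3)) → (2*lim ≥ 4*c + 14 ∧ 2*c ≤ -4 ∧ 4*lim ≥ 11))
Answer: WP = (acc + 2*lim ≥ -1 ∨ acc = 3) ∧ (3*lim > 3 → (2*lim ≥ 2*acc + 4 ∧ acc ≤ 1 ∧ 4*lim ≥ 11)) ∧ ((¬(3*lim > 3)) → (2*lim ≥ 4*c + 14 ∧ 2*c ≤ -4 ∧ 4*lim ≥ 11))


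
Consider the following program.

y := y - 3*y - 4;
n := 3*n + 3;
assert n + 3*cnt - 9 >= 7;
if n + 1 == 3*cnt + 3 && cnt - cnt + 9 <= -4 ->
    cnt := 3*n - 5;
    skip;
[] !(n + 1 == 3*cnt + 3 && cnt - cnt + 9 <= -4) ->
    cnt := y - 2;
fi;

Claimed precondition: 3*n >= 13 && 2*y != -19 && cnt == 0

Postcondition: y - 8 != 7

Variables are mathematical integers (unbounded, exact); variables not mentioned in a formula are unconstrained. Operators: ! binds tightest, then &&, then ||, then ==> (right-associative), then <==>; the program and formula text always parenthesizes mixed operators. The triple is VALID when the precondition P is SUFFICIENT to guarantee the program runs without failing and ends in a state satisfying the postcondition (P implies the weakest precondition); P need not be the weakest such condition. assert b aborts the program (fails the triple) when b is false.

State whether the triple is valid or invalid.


Working backward. After the program, the postcondition y - 8 != 7 must hold; in canonical form it is y != 15.
Then branch requires y != 15; else branch requires y != 15.
Before the if: y != 15
Before assert n + 3*cnt - 9 >= 7: 3*cnt + n >= 16 && y != 15
Before n := 3*n + 3: 3*cnt + 3*n >= 13 && y != 15
Before y := y - 3*y - 4: 3*cnt + 3*n >= 13 && 2*y != -19
The weakest precondition is 3*cnt + 3*n >= 13 && 2*y != -19.
Check whether 3*n >= 13 && 2*y != -19 && cnt == 0 implies it.
Every state satisfying the precondition satisfies the weakest precondition: the implication holds.
Answer: valid


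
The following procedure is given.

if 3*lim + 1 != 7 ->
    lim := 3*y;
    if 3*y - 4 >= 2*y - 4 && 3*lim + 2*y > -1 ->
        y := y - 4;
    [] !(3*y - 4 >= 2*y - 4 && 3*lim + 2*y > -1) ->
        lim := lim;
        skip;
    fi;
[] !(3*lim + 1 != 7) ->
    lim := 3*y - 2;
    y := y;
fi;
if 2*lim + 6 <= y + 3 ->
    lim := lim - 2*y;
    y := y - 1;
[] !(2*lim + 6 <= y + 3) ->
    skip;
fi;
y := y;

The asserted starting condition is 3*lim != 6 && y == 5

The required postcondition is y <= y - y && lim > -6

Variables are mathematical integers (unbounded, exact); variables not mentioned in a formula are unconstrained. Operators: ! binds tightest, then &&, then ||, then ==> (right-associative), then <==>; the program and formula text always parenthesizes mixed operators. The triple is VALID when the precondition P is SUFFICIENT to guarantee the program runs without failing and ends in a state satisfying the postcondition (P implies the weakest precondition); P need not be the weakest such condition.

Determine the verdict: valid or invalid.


Working backward. After the program, the postcondition y <= y - y && lim > -6 must hold; in canonical form it is y <= 0 && lim > -6.
Before y := y: y <= 0 && lim > -6
Then branch requires y <= 1 && lim > 2*y - 6; else branch requires y <= 0 && lim > -6.
Before the if: (2*lim <= y - 3 ==> (y <= 1 && lim > 2*y - 6)) && ((!(2*lim <= y - 3)) ==> (y <= 0 && lim > -6))
Then branch requires ((y >= 0 && 11*y > -1) ==> ((5*y <= -7 ==> (y <= 5 && y > -14)) && ((!(5*y <= -7)) ==> (y <= 4 && 3*y > -6)))) && ((!(y >= 0 && 11*y > -1)) ==> ((5*y <= -3 ==> (y <= 1 && y > -6)) && ((!(5*y <= -3)) ==> (y <= 0 && 3*y > -6)))); else branch requires (5*y <= 1 ==> (y <= 1 && y > -4)) && ((!(5*y <= 1)) ==> (y <= 0 && 3*y > -4)).
Before the if: (3*lim != 6 ==> (((y >= 0 && 11*y > -1) ==> ((5*y <= -7 ==> (y <= 5 && y > -14)) && ((!(5*y <= -7)) ==> (y <= 4 && 3*y > -6)))) && ((!(y >= 0 && 11*y > -1)) ==> ((5*y <= -3 ==> (y <= 1 && y > -6)) && ((!(5*y <= -3)) ==> (y <= 0 && 3*y > -6)))))) && ((!(3*lim != 6)) ==> ((5*y <= 1 ==> (y <= 1 && y > -4)) && ((!(5*y <= 1)) ==> (y <= 0 && 3*y > -4))))
The weakest precondition is (3*lim != 6 ==> (((y >= 0 && 11*y > -1) ==> ((5*y <= -7 ==> (y <= 5 && y > -14)) && ((!(5*y <= -7)) ==> (y <= 4 && 3*y > -6)))) && ((!(y >= 0 && 11*y > -1)) ==> ((5*y <= -3 ==> (y <= 1 && y > -6)) && ((!(5*y <= -3)) ==> (y <= 0 && 3*y > -6)))))) && ((!(3*lim != 6)) ==> ((5*y <= 1 ==> (y <= 1 && y > -4)) && ((!(5*y <= 1)) ==> (y <= 0 && 3*y > -4)))).
Check whether 3*lim != 6 && y == 5 implies it.
Countermodel: at the initial state lim = 3, y = 5, the precondition holds but the weakest precondition fails.
Answer: invalid


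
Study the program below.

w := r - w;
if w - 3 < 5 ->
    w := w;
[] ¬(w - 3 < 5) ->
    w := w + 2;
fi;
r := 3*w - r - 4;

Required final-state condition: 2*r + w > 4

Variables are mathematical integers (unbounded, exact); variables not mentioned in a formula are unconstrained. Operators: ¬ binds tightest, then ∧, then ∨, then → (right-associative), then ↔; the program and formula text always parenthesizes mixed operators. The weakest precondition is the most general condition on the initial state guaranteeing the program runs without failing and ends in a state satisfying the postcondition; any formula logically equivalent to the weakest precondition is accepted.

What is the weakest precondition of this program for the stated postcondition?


Working backward. After the program, 2*r + w > 4 must hold.
Before r := 3*w - r - 4: 7*w > 2*r + 12
Then branch requires 7*w > 2*r + 12; else branch requires 7*w > 2*r - 2.
Before the if: (w < 8 → 7*w > 2*r + 12) ∧ ((¬(w < 8)) → 7*w > 2*r - 2)
Before w := r - w: (r < w + 8 → 5*r > 7*w + 12) ∧ ((¬(r < w + 8)) → 5*r > 7*w - 2)
Answer: WP = (r < w + 8 → 5*r > 7*w + 12) ∧ ((¬(r < w + 8)) → 5*r > 7*w - 2)


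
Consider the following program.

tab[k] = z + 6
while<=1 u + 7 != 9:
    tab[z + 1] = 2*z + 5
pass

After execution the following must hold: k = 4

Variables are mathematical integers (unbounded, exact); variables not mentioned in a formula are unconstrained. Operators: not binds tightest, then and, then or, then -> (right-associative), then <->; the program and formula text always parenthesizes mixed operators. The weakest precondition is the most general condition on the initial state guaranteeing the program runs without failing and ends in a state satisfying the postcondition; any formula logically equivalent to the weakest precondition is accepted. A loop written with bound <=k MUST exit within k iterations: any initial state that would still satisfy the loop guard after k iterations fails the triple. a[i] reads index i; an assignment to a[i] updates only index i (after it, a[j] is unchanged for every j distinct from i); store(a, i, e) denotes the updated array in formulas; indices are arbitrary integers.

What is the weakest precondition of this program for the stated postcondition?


Working backward. After the program, k = 4 must hold.
Before skip: k = 4
Before the loop (bound <=1), unroll the exhaustion recursion (WP_0 = exit-now case; WP_j = one more guarded iteration, up to j = 1):
  WP_0: (not (u != 2)) and k = 4
  WP_1: (u != 2 -> ((not (u != 2)) and k = 4)) and ((not (u != 2)) -> k = 4)
So before the loop: (u != 2 -> ((not (u != 2)) and k = 4)) and ((not (u != 2)) -> k = 4)
Before tab[k] := z + 6: (u != 2 -> ((not (u != 2)) and k = 4)) and ((not (u != 2)) -> k = 4)
Answer: WP = (u != 2 -> ((not (u != 2)) and k = 4)) and ((not (u != 2)) -> k = 4)


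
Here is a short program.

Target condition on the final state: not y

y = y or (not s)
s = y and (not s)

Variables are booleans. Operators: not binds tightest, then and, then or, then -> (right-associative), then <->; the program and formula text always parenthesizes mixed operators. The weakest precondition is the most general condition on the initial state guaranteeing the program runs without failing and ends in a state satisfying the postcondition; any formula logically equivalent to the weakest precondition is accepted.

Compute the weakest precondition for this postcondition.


Working backward. After the program, not y must hold.
Before s := y and (not s): not y
Before y := y or (not s): not (y or (not s))
Answer: WP = not (y or (not s))


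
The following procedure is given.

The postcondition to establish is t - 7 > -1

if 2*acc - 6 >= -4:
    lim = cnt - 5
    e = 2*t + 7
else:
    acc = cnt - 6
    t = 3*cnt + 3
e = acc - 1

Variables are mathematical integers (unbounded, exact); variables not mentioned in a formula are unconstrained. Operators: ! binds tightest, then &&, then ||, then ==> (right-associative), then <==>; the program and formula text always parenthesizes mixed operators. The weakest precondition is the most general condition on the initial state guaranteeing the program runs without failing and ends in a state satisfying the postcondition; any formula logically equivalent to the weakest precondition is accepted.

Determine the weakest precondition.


Working backward. After the program, the postcondition t - 7 > -1 must hold; in canonical form it is t > 6.
Before e := acc - 1: t > 6
Then branch requires t > 6; else branch requires 3*cnt > 3.
Before the if: (2*acc >= 2 ==> t > 6) && ((!(2*acc >= 2)) ==> 3*cnt > 3)
Answer: WP = (2*acc >= 2 ==> t > 6) && ((!(2*acc >= 2)) ==> 3*cnt > 3)


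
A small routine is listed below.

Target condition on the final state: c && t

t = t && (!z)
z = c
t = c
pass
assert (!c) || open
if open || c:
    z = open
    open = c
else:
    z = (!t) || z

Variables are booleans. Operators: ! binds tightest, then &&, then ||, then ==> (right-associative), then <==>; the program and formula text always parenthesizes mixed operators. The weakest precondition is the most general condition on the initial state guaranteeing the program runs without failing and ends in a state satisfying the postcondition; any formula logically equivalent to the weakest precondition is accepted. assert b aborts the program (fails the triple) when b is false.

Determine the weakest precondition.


Working backward. After the program, c && t must hold.
Then branch requires c && t; else branch requires c && t.
Before the if: ((open || c) ==> (c && t)) && ((!(open || c)) ==> (c && t))
Before assert (!c) || open: ((!c) || open) && ((open || c) ==> (c && t)) && ((!(open || c)) ==> (c && t))
Before skip: ((!c) || open) && ((open || c) ==> (c && t)) && ((!(open || c)) ==> (c && t))
Before t := c: ((!c) || open) && ((open || c) ==> c) && ((!(open || c)) ==> c)
Before z := c: ((!c) || open) && ((open || c) ==> c) && ((!(open || c)) ==> c)
Before t := t && (!z): ((!c) || open) && ((open || c) ==> c) && ((!(open || c)) ==> c)
Answer: WP = ((!c) || open) && ((open || c) ==> c) && ((!(open || c)) ==> c)


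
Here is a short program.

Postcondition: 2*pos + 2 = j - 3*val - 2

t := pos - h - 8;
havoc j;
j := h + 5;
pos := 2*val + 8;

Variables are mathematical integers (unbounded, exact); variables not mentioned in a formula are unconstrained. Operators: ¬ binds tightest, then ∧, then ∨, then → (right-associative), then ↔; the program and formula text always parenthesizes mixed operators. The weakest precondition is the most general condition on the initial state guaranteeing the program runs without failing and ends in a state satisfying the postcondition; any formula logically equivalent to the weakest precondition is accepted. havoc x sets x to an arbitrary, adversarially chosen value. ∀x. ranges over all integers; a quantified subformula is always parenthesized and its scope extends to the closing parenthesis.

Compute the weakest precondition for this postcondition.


Working backward. After the program, the postcondition 2*pos + 2 = j - 3*val - 2 must hold; in canonical form it is 2*pos + 3*val = j - 4.
Before pos := 2*val + 8: 7*val = j - 20
Before j := h + 5: 7*val = h - 15
Before havoc j: 7*val = h - 15
Before t := pos - h - 8: 7*val = h - 15
Answer: WP = 7*val = h - 15


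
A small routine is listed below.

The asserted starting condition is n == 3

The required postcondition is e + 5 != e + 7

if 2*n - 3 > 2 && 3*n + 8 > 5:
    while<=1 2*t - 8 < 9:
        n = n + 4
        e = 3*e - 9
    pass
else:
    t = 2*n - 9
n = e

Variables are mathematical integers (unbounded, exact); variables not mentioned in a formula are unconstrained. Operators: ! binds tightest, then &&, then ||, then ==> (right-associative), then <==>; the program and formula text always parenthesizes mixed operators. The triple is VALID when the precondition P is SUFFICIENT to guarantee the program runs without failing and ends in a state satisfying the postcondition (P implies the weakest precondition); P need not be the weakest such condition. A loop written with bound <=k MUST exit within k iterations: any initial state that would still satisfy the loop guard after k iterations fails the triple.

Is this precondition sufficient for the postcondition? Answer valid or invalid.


Working backward. After the program, the postcondition e + 5 != e + 7 must hold; in canonical form it is true.
Before n := e: true
Then branch requires 2*t < 17 ==> (!(2*t < 17)); else branch requires true.
Before the if: (2*n > 5 && 3*n > -3) ==> (2*t < 17 ==> (!(2*t < 17)))
The weakest precondition is (2*n > 5 && 3*n > -3) ==> (2*t < 17 ==> (!(2*t < 17))).
Check whether n == 3 implies it.
Countermodel: at the initial state n = 3, t = 8, the precondition holds but the weakest precondition fails.
Answer: invalid
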